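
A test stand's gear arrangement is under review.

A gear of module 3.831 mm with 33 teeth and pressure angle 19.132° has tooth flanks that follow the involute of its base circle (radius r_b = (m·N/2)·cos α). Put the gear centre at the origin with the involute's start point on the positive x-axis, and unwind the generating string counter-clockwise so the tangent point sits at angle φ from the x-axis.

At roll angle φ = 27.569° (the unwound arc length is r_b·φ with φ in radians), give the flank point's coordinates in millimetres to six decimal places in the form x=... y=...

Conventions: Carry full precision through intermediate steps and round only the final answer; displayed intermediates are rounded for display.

x=66.238370 y=2.166735

single-mesh involute tooth geometry (33T wheel at module 3.831)
pitch radius r_p = m·N/2 = 3.831·33/2 = 63.211500
base radius r_b = r_p·cos α = 63.211500·cos 19.132° = 59.720077
roll angle φ = 27.569° = 0.48116982 rad
x = r_b·(cos φ + φ·sin φ) = 66.238370
y = r_b·(sin φ − φ·cos φ) = 2.166735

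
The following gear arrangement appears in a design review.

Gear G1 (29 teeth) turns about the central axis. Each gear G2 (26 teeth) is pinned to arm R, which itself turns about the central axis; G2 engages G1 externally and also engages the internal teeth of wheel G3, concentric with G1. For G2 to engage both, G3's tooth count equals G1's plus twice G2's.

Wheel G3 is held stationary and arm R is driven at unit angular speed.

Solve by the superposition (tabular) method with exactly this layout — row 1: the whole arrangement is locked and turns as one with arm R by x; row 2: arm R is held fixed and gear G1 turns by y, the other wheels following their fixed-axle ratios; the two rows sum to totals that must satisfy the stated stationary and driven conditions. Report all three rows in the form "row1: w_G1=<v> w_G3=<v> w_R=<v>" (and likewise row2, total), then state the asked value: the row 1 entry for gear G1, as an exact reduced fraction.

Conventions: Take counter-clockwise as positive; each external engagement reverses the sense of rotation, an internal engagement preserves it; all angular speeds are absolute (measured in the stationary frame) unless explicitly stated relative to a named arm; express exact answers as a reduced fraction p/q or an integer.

planetary set (29T centre, 26T on arm, 81T internal) — Willis relation
superposition row 1 [locked train]: every member turns x
row 2 (arm held, sun turns y): ω_ring = −(29/81)·y, ω_arm = 0
boundary: total ω_ring = x − (29/81)·y = 0 and total ω_arm = x = 1  ⇒  y = 81/29, x = 1
row 2 ring = −(29/81)·81/29 = -1
totals (row 1 + row 2): sun 1 + 81/29 = 110/29, ring 1 + (-1) = 0, arm 1 + 0 = 1
asked cell (row1, sun) = 1

row1: w_G1=1 w_G3=1 w_R=1
row2: w_G1=81/29 w_G3=-1 w_R=0
total: w_G1=110/29 w_G3=0 w_R=1
asked value: 1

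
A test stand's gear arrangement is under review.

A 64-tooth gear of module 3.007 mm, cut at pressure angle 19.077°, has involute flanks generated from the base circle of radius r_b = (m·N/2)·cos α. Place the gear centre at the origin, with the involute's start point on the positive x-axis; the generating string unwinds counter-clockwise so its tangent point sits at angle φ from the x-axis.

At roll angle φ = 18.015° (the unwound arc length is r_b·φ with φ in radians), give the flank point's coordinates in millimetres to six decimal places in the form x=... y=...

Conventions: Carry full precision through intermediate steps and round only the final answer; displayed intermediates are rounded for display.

x=95.324068 y=0.932967

topology: single-mesh involute geometry — m = 3.007, N = 64
pitch radius r_p = m·N/2 = 3.007·64/2 = 96.224000
base radius r_b = r_p·cos α = 96.224000·cos 19.077° = 90.939396
roll angle φ = 18.015° = 0.31442106 rad
x = r_b·(cos φ + φ·sin φ) = 95.324068
y = r_b·(sin φ − φ·cos φ) = 0.932967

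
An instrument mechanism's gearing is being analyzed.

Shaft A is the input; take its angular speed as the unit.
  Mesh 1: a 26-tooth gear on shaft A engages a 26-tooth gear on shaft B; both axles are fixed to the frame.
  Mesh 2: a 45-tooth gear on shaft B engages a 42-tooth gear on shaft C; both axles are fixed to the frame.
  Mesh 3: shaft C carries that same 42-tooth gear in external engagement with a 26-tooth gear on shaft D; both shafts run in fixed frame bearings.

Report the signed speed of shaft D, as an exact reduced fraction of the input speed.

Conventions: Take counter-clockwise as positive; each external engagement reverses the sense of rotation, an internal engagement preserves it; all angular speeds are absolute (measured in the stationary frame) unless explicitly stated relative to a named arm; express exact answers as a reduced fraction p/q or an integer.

3-mesh fixed-axis compound train (all bearings frame-fixed)
mesh 1 [26T→26T]: |ω|/ω_in = 1×26/26 = 1, sense flips to −
mesh 2 [45T→42T]: |ω|/ω_in = 1×45/42 = 15/14, sense flips to +
mesh 3 [42T→26T]: |ω|/ω_in = (15/14)×42/26 = 45/26, sense flips to −
signed output speed (× input speed) = -45/26

-45/26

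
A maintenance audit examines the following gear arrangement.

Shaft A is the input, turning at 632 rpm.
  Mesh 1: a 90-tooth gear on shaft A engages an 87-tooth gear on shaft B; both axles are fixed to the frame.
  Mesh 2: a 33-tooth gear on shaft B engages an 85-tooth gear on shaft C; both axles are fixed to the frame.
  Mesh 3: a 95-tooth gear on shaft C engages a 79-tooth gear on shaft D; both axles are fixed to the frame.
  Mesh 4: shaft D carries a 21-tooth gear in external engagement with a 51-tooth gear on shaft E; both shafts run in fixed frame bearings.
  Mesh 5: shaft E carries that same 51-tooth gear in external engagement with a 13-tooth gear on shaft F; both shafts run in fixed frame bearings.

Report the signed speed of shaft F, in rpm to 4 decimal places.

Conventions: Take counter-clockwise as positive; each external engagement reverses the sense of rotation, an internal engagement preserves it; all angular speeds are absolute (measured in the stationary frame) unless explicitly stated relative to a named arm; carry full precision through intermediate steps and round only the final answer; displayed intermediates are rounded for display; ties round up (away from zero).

-493.0691 rpm

recognized (6 fixed axles, 5 meshes): fixed-axis compound train
mesh 1 [90T→87T]: ω = 632.0000×90/87 = 653.7931 rpm, sense flips to −
mesh 2 [33T→85T]: ω = 653.7931×33/85 = 253.8256 rpm, sense flips to +
mesh 3 [95T→79T]: ω = 253.8256×95/79 = 305.2333 rpm, sense flips to −
mesh 4 [21T→51T]: ω = 305.2333×21/51 = 125.6843 rpm, sense flips to +
mesh 5 [51T→13T]: ω = 125.6843×51/13 = 493.0691 rpm, sense flips to −
signed output speed = -493.0691 rpm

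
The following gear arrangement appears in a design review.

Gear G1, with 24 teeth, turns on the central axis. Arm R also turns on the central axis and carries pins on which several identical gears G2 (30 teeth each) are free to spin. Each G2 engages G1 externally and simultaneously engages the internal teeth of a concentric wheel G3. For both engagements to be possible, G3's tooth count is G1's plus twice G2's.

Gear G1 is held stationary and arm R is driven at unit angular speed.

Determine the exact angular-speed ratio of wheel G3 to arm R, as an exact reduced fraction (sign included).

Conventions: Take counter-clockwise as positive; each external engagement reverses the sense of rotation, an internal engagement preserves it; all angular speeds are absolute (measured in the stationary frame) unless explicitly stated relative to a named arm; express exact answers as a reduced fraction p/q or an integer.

recognized (axles ride arm R): planetary set, 24/30/84 teeth
ring teeth: 24 + 2·30 = 84
24(ω_sun−ω_arm) = −84(ω_ring−ω_arm),  ω_sun = 0, ω_arm = 1
ω_ring = 1 − (24/84)(0−1) = 9/7
ω_out/ω_in = 9/7

9/7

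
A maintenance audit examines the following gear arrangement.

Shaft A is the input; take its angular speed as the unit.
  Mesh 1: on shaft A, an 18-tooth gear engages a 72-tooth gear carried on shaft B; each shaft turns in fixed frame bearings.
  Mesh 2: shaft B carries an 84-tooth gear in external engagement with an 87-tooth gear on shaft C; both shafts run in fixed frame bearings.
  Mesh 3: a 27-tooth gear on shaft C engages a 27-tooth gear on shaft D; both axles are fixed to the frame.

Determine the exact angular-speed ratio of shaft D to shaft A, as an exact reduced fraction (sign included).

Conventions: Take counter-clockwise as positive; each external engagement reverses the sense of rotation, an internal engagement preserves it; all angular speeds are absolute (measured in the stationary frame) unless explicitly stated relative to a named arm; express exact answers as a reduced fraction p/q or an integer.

class = fixed-axis compound train [3 meshes; 3 ratios multiply, 3 sense flips]
mesh 1 [18T→72T]: running ratio 1/4, sense −
mesh 2 [84T→87T]: running ratio 7/29, sense +
mesh 3 [27T→27T]: running ratio 7/29, sense −
ω_out/ω_in = -7/29

-7/29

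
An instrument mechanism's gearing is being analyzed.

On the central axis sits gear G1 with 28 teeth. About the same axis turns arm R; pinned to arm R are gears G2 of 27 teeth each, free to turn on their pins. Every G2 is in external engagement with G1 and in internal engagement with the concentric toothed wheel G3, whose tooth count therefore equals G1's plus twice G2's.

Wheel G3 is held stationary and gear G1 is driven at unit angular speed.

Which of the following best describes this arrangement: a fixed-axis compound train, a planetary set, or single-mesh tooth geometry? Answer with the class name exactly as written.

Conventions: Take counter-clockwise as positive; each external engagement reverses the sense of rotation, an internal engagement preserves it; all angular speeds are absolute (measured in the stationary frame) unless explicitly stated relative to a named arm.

planetary set

topology: planetary set — G1 28T / G2 27T / G3 82T, arm = carrier (Willis)
classification: planetary set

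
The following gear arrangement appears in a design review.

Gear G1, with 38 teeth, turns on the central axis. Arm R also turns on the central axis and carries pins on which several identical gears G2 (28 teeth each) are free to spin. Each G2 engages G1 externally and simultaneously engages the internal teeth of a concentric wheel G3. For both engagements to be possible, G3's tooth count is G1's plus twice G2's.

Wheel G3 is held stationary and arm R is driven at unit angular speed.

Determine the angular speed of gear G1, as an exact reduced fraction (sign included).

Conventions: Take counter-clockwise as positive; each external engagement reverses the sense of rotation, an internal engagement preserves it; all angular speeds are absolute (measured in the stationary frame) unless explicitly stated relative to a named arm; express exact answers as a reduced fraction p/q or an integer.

topology: planetary set — G1 38T / G2 28T / G3 94T, arm = carrier (Willis)
ring teeth: 38 + 2·28 = 94
38(ω_sun−ω_arm) = −94(ω_ring−ω_arm),  ω_ring = 0, ω_arm = 1
ω_sun = 1 − (94/38)(0−1) = 66/19
exact speed ratio = 66/19

66/19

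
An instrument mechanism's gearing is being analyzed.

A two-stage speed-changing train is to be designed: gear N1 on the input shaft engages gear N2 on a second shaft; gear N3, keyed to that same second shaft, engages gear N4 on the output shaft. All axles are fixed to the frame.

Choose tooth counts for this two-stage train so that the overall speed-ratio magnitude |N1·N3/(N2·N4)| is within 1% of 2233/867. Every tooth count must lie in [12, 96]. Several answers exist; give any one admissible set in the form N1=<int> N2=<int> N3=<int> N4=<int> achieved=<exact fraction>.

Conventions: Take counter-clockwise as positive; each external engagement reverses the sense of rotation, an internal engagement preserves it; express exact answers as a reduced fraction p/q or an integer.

class = fixed-axis compound train [2-stage, 2233/867 wanted]
target = 2233/867 in lowest terms: an exact hit needs N1·N3 = k·2233 and N2·N4 = k·867 for one integer k, every count in [12, 96]; additionally prefer no 1:1 stage (N1 ≠ N2, N3 ≠ N4)
k = 1: N1·N3 = 2233 = 29·77, N2·N4 = 867 = 17·51
achieved = 29·77/(17·51) = 2233/867; |achieved − target| = 0 ≤ 2233/86700 ✓

N1=29 N2=17 N3=77 N4=51 achieved=2233/867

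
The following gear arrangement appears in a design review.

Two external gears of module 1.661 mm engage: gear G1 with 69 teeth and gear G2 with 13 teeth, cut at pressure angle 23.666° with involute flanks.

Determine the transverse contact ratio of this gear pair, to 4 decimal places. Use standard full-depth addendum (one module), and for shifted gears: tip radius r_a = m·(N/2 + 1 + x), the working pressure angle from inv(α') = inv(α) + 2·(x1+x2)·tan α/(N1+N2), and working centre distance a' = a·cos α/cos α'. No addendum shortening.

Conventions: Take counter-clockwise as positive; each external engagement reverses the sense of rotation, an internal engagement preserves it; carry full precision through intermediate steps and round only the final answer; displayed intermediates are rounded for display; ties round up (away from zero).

1.4887

class = single-mesh tooth geometry [involute pair 69T × 13T, m = 1.661]
base radii: r_b1 = 52.485246, r_b2 = 9.888525
tip radii: r_a1 = 58.965500, r_a2 = 12.457500
no profile shift: α' = α, a' = a
action lengths: √(r_a1²−r_b1²) = 26.874321, √(r_a2²−r_b2²) = 7.576700
base pitch p_b = π·m·cos α = 4.779341
CR = (26.874321 + 7.576700 − 68.101000·sin 23.66600°)/4.779341 = 1.488696
contact ratio ≈ 1.4887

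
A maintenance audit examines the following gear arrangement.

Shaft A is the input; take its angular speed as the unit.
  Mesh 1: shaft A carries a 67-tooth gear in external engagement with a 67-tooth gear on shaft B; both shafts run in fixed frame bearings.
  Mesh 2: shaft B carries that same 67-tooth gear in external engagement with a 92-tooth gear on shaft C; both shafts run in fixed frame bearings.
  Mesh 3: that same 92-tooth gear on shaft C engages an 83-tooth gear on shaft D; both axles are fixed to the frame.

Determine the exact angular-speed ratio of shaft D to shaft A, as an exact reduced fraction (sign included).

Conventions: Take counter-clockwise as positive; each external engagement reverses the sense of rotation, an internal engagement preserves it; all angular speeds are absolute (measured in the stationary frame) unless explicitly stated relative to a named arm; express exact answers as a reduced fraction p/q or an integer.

-67/83

class = fixed-axis compound train [3 meshes; 3 ratios multiply, 3 sense flips]
mesh 1 [67T→67T]: running ratio 1, sense −
mesh 2 [67T→92T]: running ratio 67/92, sense +
mesh 3 [92T→83T]: running ratio 67/83, sense −
ω_out/ω_in = -67/83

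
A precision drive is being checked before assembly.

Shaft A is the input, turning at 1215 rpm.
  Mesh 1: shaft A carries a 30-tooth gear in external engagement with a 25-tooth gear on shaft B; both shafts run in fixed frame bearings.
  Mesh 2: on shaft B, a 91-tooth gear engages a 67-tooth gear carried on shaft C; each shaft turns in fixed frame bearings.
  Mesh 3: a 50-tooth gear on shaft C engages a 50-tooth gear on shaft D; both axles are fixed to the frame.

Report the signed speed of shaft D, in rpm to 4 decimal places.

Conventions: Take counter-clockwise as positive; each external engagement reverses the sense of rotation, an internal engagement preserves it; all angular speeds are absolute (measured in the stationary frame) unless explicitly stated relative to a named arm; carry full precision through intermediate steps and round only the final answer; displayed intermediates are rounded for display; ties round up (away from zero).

-1980.2687 rpm

recognized (4 fixed axles, 3 meshes): fixed-axis compound train
mesh 1 [30T→25T]: ω = 1215.0000×30/25 = 1458.0000 rpm, sense flips to −
mesh 2 [91T→67T]: ω = 1458.0000×91/67 = 1980.2687 rpm, sense flips to +
mesh 3 [50T→50T]: ω = 1980.2687×50/50 = 1980.2687 rpm, sense flips to −
signed output speed = -1980.2687 rpm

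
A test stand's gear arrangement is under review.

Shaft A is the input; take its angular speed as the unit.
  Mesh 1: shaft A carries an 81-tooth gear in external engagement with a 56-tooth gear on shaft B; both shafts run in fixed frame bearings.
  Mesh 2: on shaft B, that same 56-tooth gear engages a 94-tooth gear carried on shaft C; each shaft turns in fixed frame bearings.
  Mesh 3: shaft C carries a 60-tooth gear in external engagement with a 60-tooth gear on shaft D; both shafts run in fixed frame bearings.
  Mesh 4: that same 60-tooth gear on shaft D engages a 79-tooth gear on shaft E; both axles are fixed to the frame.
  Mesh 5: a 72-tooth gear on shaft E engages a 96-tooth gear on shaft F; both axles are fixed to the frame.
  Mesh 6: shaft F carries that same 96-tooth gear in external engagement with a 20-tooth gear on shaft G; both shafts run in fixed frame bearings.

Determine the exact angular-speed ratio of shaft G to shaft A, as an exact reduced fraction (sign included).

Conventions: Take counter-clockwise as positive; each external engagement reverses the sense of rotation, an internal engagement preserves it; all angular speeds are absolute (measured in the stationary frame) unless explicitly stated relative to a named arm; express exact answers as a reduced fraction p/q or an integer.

class = fixed-axis compound train [6 meshes; 6 ratios multiply, 6 sense flips]
mesh 1 [81T→56T]: running ratio 81/56, sense −
mesh 2 [56T→94T]: running ratio 81/94, sense +
mesh 3 [60T→60T]: running ratio 81/94, sense −
mesh 4 [60T→79T]: running ratio 2430/3713, sense +
mesh 5 [72T→96T]: running ratio 3645/7426, sense −
mesh 6 [96T→20T]: running ratio 8748/3713, sense +
ω_out/ω_in = 8748/3713

8748/3713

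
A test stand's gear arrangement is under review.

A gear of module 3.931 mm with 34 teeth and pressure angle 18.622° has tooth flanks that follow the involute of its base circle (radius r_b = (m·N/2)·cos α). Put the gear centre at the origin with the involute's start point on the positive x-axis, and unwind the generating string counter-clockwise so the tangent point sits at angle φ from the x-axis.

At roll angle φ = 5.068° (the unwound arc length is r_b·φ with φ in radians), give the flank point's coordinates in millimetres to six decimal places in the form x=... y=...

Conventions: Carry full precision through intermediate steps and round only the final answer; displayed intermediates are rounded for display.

class = single-mesh tooth geometry [base-circle involute, m = 3.931, 34T]
pitch radius r_p = m·N/2 = 3.931·34/2 = 66.827000
base radius r_b = r_p·cos α = 66.827000·cos 18.622° = 63.328330
roll angle φ = 5.068° = 0.08845329 rad
x = r_b·(cos φ + φ·sin φ) = 63.575586
y = r_b·(sin φ − φ·cos φ) = 0.014598

x=63.575586 y=0.014598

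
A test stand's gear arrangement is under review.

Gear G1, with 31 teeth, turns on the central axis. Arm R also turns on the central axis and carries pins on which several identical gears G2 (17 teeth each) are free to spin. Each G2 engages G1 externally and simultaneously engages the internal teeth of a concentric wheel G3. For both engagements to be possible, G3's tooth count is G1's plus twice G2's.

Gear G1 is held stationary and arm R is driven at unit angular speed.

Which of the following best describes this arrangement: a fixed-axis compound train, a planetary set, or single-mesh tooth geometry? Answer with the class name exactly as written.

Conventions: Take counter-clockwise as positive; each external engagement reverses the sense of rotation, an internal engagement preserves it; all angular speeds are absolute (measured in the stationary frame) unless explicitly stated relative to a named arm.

recognized (axles ride arm R): planetary set, 31/17/65 teeth
classification: planetary set

planetary set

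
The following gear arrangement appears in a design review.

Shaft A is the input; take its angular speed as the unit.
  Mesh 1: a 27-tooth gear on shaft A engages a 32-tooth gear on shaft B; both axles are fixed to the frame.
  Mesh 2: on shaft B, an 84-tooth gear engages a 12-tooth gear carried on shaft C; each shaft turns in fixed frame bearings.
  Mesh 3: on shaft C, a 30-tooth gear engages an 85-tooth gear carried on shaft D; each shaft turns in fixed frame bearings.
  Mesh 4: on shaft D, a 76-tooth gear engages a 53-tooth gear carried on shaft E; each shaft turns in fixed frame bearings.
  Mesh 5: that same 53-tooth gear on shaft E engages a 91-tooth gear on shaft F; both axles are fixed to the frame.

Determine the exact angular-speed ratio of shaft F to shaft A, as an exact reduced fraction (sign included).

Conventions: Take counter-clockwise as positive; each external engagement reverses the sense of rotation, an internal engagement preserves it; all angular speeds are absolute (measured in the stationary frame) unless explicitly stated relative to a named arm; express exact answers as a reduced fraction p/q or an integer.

class = fixed-axis compound train [5 meshes; 5 ratios multiply, 5 sense flips]
mesh 1 [27T→32T]: running ratio 27/32, sense −
mesh 2 [84T→12T]: running ratio 189/32, sense +
mesh 3 [30T→85T]: running ratio 567/272, sense −
mesh 4 [76T→53T]: running ratio 10773/3604, sense +
mesh 5 [53T→91T]: running ratio 1539/884, sense −
ω_out/ω_in = -1539/884

-1539/884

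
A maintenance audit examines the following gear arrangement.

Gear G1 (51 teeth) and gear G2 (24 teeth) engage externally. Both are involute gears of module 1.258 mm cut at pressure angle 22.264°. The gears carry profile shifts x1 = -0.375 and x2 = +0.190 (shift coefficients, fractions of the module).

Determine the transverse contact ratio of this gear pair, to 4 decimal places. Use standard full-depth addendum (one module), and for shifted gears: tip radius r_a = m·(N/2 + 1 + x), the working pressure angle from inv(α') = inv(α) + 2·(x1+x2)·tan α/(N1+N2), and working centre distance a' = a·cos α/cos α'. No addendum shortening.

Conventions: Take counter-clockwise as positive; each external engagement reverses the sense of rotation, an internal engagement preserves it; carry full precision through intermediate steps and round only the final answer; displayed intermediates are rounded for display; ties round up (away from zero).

topology: single-mesh involute geometry — m = 1.258, 51T/24T pair
base radii: r_b1 = 29.687445, r_b2 = 13.970562
tip radii: r_a1 = 32.865250, r_a2 = 16.593020
inv(α') = inv(22.264°) + 2·(-0.375+0.190)·tan α/(51+24) = 0.01879628  ⇒  α' = 21.54847°
a' = a·cos α / cos α' = 47.1750·cos 22.264°/cos 21.54847° = 46.938684
action lengths: √(r_a1²−r_b1²) = 14.098946, √(r_a2²−r_b2²) = 8.952748
base pitch p_b = π·m·cos α = 3.657485
CR = (14.098946 + 8.952748 − 46.938684·sin 21.54847°)/3.657485 = 1.588980
contact ratio ≈ 1.5890

1.5890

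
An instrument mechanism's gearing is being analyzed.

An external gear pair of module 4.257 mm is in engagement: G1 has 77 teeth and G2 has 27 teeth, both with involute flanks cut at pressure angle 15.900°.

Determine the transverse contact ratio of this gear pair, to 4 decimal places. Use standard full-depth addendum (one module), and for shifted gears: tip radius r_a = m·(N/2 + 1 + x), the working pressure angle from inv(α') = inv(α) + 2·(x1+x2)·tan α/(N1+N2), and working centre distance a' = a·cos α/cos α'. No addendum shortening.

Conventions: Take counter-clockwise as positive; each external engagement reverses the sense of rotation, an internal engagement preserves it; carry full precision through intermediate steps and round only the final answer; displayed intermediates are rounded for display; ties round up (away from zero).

1.9748

topology: single-mesh involute geometry — m = 4.257, 77T/27T pair
base radii: r_b1 = 157.624111, r_b2 = 55.270792
tip radii: r_a1 = 168.151500, r_a2 = 61.726500
no profile shift: α' = α, a' = a
action lengths: √(r_a1²−r_b1²) = 58.562501, √(r_a2²−r_b2²) = 27.482728
base pitch p_b = π·m·cos α = 12.862097
CR = (58.562501 + 27.482728 − 221.364000·sin 15.90000°)/12.862097 = 1.974835
contact ratio ≈ 1.9748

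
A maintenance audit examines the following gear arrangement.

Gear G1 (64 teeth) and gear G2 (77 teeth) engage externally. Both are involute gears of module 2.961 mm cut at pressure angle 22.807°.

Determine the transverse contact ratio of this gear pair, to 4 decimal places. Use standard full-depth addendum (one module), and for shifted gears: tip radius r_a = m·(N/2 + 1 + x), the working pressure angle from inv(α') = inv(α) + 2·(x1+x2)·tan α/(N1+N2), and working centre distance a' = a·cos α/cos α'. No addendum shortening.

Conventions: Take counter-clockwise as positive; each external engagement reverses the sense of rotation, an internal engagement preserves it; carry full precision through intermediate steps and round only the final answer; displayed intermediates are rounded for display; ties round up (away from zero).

1.6600

topology: single-mesh involute geometry — m = 2.961, 64T/77T pair
base radii: r_b1 = 87.343891, r_b2 = 105.085619
tip radii: r_a1 = 97.713000, r_a2 = 116.959500
no profile shift: α' = α, a' = a
action lengths: √(r_a1²−r_b1²) = 43.804967, √(r_a2²−r_b2²) = 51.347224
base pitch p_b = π·m·cos α = 8.574966
CR = (43.804967 + 51.347224 − 208.750500·sin 22.80700°)/8.574966 = 1.660019
contact ratio ≈ 1.6600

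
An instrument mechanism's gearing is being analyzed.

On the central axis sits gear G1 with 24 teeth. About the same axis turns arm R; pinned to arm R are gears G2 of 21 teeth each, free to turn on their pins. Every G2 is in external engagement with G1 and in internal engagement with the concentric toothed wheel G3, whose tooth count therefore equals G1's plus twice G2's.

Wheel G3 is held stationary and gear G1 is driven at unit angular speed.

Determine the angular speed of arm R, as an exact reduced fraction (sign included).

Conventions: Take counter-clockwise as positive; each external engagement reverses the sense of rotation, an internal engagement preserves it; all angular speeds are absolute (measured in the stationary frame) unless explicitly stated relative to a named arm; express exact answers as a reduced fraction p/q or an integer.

4/15

class = planetary set [G3 = 24+2·21 = 66; Willis about the carrier]
ring teeth: 24 + 2·21 = 66
24(ω_sun−ω_arm) = −66(ω_ring−ω_arm),  ω_ring = 0, ω_sun = 1
24(1−ω_arm) = −66(0−ω_arm)  ⇒  90·ω_arm = 24  ⇒  ω_arm = 4/15
exact speed ratio = 4/15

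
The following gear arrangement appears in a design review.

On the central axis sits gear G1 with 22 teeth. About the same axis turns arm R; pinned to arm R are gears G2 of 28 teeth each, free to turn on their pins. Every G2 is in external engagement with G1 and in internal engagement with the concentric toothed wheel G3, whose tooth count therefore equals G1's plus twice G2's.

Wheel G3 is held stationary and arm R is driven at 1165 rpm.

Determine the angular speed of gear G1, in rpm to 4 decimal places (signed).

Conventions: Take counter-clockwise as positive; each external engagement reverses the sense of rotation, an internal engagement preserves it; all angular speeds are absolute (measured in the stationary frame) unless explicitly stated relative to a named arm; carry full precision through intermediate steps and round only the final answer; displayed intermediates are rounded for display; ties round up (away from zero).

+5295.4545 rpm

planetary set (22T centre, 28T on arm, 78T internal) — Willis relation
normalise by the input: solve with ω_arm = 1, then scale by 1165 rpm
ring teeth: 22 + 2·28 = 78
22(ω_sun−ω_arm) = −78(ω_ring−ω_arm),  ω_ring = 0, ω_arm = 1
ω_sun = 1 − (78/22)(0−1) = 50/11
scale: ω_sun = 50/11 × 1165 rpm = +5295.4545 rpm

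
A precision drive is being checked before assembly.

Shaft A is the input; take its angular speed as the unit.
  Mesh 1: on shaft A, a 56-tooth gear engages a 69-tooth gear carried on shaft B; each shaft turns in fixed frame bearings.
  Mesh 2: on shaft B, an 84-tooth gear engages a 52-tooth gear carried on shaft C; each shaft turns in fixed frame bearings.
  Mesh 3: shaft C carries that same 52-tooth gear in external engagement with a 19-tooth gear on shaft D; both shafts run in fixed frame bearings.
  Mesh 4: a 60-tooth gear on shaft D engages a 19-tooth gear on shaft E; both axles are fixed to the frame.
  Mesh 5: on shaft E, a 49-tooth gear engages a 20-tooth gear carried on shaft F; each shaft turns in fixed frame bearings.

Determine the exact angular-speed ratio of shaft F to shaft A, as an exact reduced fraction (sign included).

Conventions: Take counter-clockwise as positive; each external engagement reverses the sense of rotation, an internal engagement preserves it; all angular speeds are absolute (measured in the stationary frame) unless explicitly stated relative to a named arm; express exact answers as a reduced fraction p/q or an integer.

class = fixed-axis compound train [5 meshes; 5 ratios multiply, 5 sense flips]
mesh 1 [56T→69T]: running ratio 56/69, sense −
mesh 2 [84T→52T]: running ratio 392/299, sense +
mesh 3 [52T→19T]: running ratio 1568/437, sense −
mesh 4 [60T→19T]: running ratio 94080/8303, sense +
mesh 5 [49T→20T]: running ratio 230496/8303, sense −
ω_out/ω_in = -230496/8303

-230496/8303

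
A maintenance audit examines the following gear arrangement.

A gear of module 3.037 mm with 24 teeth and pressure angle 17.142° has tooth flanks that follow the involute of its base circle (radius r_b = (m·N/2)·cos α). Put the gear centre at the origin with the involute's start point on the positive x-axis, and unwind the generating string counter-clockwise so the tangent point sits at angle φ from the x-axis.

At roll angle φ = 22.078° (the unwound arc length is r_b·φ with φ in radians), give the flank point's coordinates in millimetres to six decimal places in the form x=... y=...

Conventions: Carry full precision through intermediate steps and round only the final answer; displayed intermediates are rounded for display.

recognized (one wheel, involute flank): single-mesh tooth geometry, m = 3.037, N = 24
pitch radius r_p = m·N/2 = 3.037·24/2 = 36.444000
base radius r_b = r_p·cos α = 36.444000·cos 17.142° = 34.825056
roll angle φ = 22.078° = 0.38533379 rad
x = r_b·(cos φ + φ·sin φ) = 37.315321
y = r_b·(sin φ − φ·cos φ) = 0.654364

x=37.315321 y=0.654364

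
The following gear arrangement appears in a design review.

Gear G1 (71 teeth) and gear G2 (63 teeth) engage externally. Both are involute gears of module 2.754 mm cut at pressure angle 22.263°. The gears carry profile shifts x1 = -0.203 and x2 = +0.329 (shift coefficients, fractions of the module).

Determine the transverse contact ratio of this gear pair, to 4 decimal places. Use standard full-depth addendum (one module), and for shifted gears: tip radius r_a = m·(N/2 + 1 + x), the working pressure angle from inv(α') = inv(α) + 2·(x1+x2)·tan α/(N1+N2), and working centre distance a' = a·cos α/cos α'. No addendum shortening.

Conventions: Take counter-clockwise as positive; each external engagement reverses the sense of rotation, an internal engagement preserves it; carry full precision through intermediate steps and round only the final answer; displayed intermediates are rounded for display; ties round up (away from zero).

topology: single-mesh involute geometry — m = 2.754, 71T/63T pair
base radii: r_b1 = 90.478917, r_b2 = 80.284109
tip radii: r_a1 = 99.961938, r_a2 = 90.411066
inv(α') = inv(22.263°) + 2·(-0.203+0.329)·tan α/(71+63) = 0.02158291  ⇒  α' = 22.52283°
a' = a·cos α / cos α' = 184.5180·cos 22.263°/cos 22.52283° = 184.863089
action lengths: √(r_a1²−r_b1²) = 42.496526, √(r_a2²−r_b2²) = 41.576708
base pitch p_b = π·m·cos α = 8.006983
CR = (42.496526 + 41.576708 − 184.863089·sin 22.52283°)/8.006983 = 1.656199
contact ratio ≈ 1.6562

1.6562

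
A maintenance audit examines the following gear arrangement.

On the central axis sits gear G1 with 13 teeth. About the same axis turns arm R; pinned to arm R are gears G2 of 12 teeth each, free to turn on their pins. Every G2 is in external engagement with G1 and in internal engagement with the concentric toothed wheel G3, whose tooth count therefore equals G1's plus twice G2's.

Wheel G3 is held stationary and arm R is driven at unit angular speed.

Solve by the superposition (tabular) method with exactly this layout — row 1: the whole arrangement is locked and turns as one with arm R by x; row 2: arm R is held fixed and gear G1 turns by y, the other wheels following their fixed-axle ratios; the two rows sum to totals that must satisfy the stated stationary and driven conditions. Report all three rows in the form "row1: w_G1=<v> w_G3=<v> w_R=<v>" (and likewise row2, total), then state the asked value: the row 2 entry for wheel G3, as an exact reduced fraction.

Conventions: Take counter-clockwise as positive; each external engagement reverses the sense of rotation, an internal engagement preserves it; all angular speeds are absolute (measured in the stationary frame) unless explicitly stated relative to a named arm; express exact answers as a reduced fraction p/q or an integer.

row1: w_G1=1 w_G3=1 w_R=1
row2: w_G1=37/13 w_G3=-1 w_R=0
total: w_G1=50/13 w_G3=0 w_R=1
asked value: -1

class = planetary set [G3 = 13+2·12 = 37; Willis about the carrier]
row 1 — lock + rotate with arm: ω_sun = ω_ring = ω_arm = x
row 2: sun turns y, ring = −(13/37)·y, arm 0
boundary: total ω_ring = x − (13/37)·y = 0 and total ω_arm = x = 1  ⇒  y = 37/13, x = 1
row 2 ring = −(13/37)·37/13 = -1
totals (row 1 + row 2): sun 1 + 37/13 = 50/13, ring 1 + (-1) = 0, arm 1 + 0 = 1
asked cell (row2, ring) = -1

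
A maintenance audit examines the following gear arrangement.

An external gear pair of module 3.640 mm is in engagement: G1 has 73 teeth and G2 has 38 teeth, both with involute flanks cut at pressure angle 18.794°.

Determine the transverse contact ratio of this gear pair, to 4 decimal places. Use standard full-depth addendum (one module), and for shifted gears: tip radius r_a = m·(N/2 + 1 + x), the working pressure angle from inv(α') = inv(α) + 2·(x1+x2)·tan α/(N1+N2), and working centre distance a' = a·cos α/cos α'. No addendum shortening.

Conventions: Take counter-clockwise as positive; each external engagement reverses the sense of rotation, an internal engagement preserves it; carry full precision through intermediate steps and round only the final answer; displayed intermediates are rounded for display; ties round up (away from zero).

recognized (one external pair, fixed centres): single-mesh tooth geometry, m = 3.640, N1 = 73, N2 = 38
base radii: r_b1 = 125.776304, r_b2 = 65.472596
tip radii: r_a1 = 136.500000, r_a2 = 72.800000
no profile shift: α' = α, a' = a
action lengths: √(r_a1²−r_b1²) = 53.033682, √(r_a2²−r_b2²) = 31.830475
base pitch p_b = π·m·cos α = 10.825696
CR = (53.033682 + 31.830475 − 202.020000·sin 18.79400°)/10.825696 = 1.827141
contact ratio ≈ 1.8271

1.8271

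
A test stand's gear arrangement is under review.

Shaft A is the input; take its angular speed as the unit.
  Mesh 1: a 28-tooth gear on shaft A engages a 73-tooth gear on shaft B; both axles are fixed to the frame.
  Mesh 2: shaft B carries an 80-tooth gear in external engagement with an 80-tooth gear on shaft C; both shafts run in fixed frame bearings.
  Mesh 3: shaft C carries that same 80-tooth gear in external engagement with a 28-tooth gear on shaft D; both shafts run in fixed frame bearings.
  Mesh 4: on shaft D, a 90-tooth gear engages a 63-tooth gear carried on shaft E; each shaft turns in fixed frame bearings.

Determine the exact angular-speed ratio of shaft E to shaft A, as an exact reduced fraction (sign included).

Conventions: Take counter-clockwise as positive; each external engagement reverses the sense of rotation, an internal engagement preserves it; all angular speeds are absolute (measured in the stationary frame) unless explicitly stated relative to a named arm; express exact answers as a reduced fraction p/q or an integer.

800/511

class = fixed-axis compound train [4 meshes; 4 ratios multiply, 4 sense flips]
mesh 1 [28T→73T]: running ratio 28/73, sense −
mesh 2 [80T→80T]: running ratio 28/73, sense +
mesh 3 [80T→28T]: running ratio 80/73, sense −
mesh 4 [90T→63T]: running ratio 800/511, sense +
ω_out/ω_in = 800/511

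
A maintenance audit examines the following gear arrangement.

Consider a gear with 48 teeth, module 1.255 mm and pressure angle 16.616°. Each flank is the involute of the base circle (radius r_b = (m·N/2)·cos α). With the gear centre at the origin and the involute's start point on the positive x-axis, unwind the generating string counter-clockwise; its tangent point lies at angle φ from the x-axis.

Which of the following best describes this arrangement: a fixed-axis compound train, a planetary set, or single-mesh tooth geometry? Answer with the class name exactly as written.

class = single-mesh tooth geometry [base-circle involute, m = 1.255, 48T]
classification: single-mesh tooth geometry

single-mesh tooth geometry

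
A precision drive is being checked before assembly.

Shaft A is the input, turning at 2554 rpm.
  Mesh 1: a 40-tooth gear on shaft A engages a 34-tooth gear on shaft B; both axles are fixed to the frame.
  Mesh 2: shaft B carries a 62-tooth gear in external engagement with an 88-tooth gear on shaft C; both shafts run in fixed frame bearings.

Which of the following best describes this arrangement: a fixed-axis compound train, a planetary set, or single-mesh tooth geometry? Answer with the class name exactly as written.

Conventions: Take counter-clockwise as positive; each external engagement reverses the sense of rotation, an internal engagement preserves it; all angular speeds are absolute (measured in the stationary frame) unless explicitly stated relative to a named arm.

2-mesh fixed-axis compound train (all bearings frame-fixed)
classification: fixed-axis compound train

fixed-axis compound train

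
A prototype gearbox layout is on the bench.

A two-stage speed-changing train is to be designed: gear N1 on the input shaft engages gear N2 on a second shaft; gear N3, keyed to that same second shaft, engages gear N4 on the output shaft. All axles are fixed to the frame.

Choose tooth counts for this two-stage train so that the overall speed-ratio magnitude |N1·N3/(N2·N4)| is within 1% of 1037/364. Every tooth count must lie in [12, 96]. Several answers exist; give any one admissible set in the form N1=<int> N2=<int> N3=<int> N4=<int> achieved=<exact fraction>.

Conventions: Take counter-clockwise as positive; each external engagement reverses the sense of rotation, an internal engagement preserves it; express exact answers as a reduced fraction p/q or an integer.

2-stage fixed-axis compound train for ratio 1037/364
target = 1037/364 in lowest terms: an exact hit needs N1·N3 = k·1037 and N2·N4 = k·364 for one integer k, every count in [12, 96]; additionally prefer no 1:1 stage (N1 ≠ N2, N3 ≠ N4)
k = 1: N1·N3 = 1037 = 17·61, N2·N4 = 364 = 13·28
achieved = 17·61/(13·28) = 1037/364; |achieved − target| = 0 ≤ 1037/36400 ✓

N1=17 N2=13 N3=61 N4=28 achieved=1037/364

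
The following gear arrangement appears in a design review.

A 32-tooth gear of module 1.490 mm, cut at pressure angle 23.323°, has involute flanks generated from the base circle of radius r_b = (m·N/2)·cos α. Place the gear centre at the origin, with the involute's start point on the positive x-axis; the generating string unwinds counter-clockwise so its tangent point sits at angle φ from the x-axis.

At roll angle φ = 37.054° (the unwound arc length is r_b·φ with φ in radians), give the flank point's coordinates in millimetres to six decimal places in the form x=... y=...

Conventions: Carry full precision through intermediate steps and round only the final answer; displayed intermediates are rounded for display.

x=26.002345 y=1.892462

topology: single-mesh involute geometry — m = 1.490, N = 32
pitch radius r_p = m·N/2 = 1.490·32/2 = 23.840000
base radius r_b = r_p·cos α = 23.840000·cos 23.323° = 21.891975
roll angle φ = 37.054° = 0.64671430 rad
x = r_b·(cos φ + φ·sin φ) = 26.002345
y = r_b·(sin φ − φ·cos φ) = 1.892462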